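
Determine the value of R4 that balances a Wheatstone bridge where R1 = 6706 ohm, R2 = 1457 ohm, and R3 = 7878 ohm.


At balance: R1*R4 = R2*R3, so R4 = R2*R3/R1.
R4 = 1457 * 7878 / 6706
R4 = 11478246 / 6706
R4 = 1711.64 ohm

1711.64 ohm


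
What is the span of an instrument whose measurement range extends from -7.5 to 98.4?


Span = upper range - lower range.
Span = 98.4 - (-7.5)
Span = 105.9

105.9


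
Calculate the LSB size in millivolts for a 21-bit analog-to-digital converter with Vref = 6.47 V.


The resolution (LSB) of an ADC is Vref / 2^n.
LSB = 6.47 / 2^21
LSB = 6.47 / 2097152
LSB = 3.09e-06 V = 0.00308514 mV

0.00308514 mV


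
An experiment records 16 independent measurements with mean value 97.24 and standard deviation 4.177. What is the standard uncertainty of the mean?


The standard uncertainty for Type A evaluation is u = s / sqrt(n).
u = 4.177 / sqrt(16)
u = 4.177 / 4.0
u = 1.0442

1.0442


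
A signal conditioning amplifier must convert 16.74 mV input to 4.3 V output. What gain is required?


Gain = Vout / Vin (converting to same units).
G = 4.3 V / 16.74 mV
G = 4300.0 mV / 16.74 mV
G = 256.87

256.87


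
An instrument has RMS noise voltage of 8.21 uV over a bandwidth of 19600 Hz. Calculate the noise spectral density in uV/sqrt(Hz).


Noise spectral density = Vrms / sqrt(BW).
NSD = 8.21 / sqrt(19600)
NSD = 8.21 / 140.0
NSD = 0.0586 uV/sqrt(Hz)

0.0586 uV/sqrt(Hz)


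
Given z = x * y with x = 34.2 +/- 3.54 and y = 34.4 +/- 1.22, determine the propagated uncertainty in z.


For a product z = x*y, the relative uncertainty is:
uz/z = sqrt((ux/x)^2 + (uy/y)^2)
Relative uncertainties: ux/x = 3.54/34.2 = 0.103509
uy/y = 1.22/34.4 = 0.035465
z = 34.2 * 34.4 = 1176.5
uz = 1176.5 * sqrt(0.103509^2 + 0.035465^2) = 128.726

128.726


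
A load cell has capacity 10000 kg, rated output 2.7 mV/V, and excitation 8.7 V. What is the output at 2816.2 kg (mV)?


Vout = rated_output * Vex * (load / capacity).
Vout = 2.7 * 8.7 * (2816.2 / 10000)
Vout = 2.7 * 8.7 * 0.28162
Vout = 6.615 mV

6.615 mV


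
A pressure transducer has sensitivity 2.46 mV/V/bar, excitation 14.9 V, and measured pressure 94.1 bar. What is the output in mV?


Output = sensitivity * Vex * P.
Vout = 2.46 * 14.9 * 94.1
Vout = 36.654 * 94.1
Vout = 3449.14 mV

3449.14 mV


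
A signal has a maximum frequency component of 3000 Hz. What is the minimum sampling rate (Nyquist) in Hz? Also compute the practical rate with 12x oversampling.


By Nyquist theorem, fs_min = 2 * fmax.
fs_min = 2 * 3000 = 6000 Hz
Practical rate = 12 * fs_min = 12 * 6000 = 72000 Hz

fs_min = 6000 Hz, fs_practical = 72000 Hz


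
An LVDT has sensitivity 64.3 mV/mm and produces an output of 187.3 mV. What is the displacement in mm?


Displacement = Vout / sensitivity.
d = 187.3 / 64.3
d = 2.913 mm

2.913 mm


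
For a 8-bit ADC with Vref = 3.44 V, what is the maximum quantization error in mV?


The maximum quantization error is +/- LSB/2.
LSB = Vref / 2^n = 3.44 / 256 = 0.0134375 V
Max error = LSB / 2 = 0.0134375 / 2 = 0.00671875 V
Max error = 6.7188 mV

6.7188 mV


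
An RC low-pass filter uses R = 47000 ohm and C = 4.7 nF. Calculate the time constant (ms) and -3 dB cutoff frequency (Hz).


Time constant: tau = R * C.
tau = 47000 * 4.70e-09 = 0.0002209 s
tau = 0.2209 ms
Cutoff frequency: fc = 1 / (2*pi*R*C).
fc = 1 / (2*pi*0.0002209) = 720.48 Hz

tau = 0.2209 ms, fc = 720.48 Hz


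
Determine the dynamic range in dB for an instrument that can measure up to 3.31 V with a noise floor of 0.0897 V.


Dynamic range = 20 * log10(Vmax / Vnoise).
DR = 20 * log10(3.31 / 0.0897)
DR = 20 * log10(36.9)
DR = 31.34 dB

31.34 dB


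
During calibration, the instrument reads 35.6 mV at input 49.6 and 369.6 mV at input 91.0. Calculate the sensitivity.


Sensitivity = (y2 - y1) / (x2 - x1).
S = (369.6 - 35.6) / (91.0 - 49.6)
S = 334.0 / 41.4
S = 8.0676 mV/unit

8.0676 mV/unit


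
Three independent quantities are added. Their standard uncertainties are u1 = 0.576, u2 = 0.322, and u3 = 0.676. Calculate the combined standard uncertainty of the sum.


For a sum of independent quantities, uc = sqrt(u1^2 + u2^2 + u3^2).
uc = sqrt(0.576^2 + 0.322^2 + 0.676^2)
uc = sqrt(0.331776 + 0.103684 + 0.456976)
uc = 0.9447

0.9447


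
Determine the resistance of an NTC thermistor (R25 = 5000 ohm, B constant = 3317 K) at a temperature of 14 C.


NTC thermistor equation: Rt = R25 * exp(B * (1/T - 1/T25)).
T in Kelvin: 287.15 K, T25 = 298.15 K
1/T - 1/T25 = 1/287.15 - 1/298.15 = 0.00012848
B * (1/T - 1/T25) = 3317 * 0.00012848 = 0.4262
Rt = 5000 * exp(0.4262) = 7657.0 ohm

7657.0 ohm


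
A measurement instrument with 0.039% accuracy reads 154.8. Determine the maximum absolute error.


Absolute error = (accuracy% / 100) * reading.
Error = (0.039 / 100) * 154.8
Error = 0.00039 * 154.8
Error = 0.0604

0.0604


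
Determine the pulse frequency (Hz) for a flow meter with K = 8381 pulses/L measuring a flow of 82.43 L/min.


Frequency = K * Q / 60 (converting L/min to L/s).
f = 8381 * 82.43 / 60
f = 690845.83 / 60
f = 11514.1 Hz

11514.1 Hz


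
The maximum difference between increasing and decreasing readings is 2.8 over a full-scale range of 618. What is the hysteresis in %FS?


Hysteresis = (max difference / full scale) * 100%.
H = (2.8 / 618) * 100
H = 0.453 %FS

0.453 %FS


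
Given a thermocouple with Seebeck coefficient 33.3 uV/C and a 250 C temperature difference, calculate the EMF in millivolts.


The thermocouple output V = sensitivity * dT.
V = 33.3 uV/C * 250 C
V = 8325.0 uV
V = 8.325 mV

8.325 mV


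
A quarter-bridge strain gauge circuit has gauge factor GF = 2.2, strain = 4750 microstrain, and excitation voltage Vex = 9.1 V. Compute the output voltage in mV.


Quarter bridge output: Vout = (GF * epsilon * Vex) / 4.
Vout = (2.2 * 4750e-6 * 9.1) / 4
Vout = 0.095095 / 4 V
Vout = 0.02377375 V = 23.7737 mV

23.7737 mV


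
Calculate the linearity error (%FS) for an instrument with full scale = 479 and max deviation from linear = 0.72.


Linearity error = (max deviation / full scale) * 100%.
Linearity = (0.72 / 479) * 100
Linearity = 0.15 %FS

0.15 %FS


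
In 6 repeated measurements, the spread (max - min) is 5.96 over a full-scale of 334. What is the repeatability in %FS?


Repeatability = (spread / full scale) * 100%.
R = (5.96 / 334) * 100
R = 1.784 %FS

1.784 %FS


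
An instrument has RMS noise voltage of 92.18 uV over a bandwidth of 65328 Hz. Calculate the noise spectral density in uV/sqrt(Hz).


Noise spectral density = Vrms / sqrt(BW).
NSD = 92.18 / sqrt(65328)
NSD = 92.18 / 255.5934
NSD = 0.3607 uV/sqrt(Hz)

0.3607 uV/sqrt(Hz)


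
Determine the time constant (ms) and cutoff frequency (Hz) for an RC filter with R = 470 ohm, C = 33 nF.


Time constant: tau = R * C.
tau = 470 * 3.30e-08 = 1.551e-05 s
tau = 0.0155 ms
Cutoff frequency: fc = 1 / (2*pi*R*C).
fc = 1 / (2*pi*1.551e-05) = 10261.44 Hz

tau = 0.0155 ms, fc = 10261.44 Hz


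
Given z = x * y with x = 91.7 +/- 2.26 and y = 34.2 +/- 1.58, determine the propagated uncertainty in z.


For a product z = x*y, the relative uncertainty is:
uz/z = sqrt((ux/x)^2 + (uy/y)^2)
Relative uncertainties: ux/x = 2.26/91.7 = 0.024646
uy/y = 1.58/34.2 = 0.046199
z = 91.7 * 34.2 = 3136.1
uz = 3136.1 * sqrt(0.024646^2 + 0.046199^2) = 164.213

164.213


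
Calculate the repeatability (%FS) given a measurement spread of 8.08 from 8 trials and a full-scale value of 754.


Repeatability = (spread / full scale) * 100%.
R = (8.08 / 754) * 100
R = 1.072 %FS

1.072 %FS


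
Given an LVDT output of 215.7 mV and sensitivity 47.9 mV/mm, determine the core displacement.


Displacement = Vout / sensitivity.
d = 215.7 / 47.9
d = 4.503 mm

4.503 mm


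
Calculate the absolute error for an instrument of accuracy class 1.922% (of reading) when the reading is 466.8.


Absolute error = (accuracy% / 100) * reading.
Error = (1.922 / 100) * 466.8
Error = 0.01922 * 466.8
Error = 8.9719

8.9719


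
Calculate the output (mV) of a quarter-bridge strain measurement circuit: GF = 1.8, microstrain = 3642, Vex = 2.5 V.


Quarter bridge output: Vout = (GF * epsilon * Vex) / 4.
Vout = (1.8 * 3642e-6 * 2.5) / 4
Vout = 0.016389 / 4 V
Vout = 0.00409725 V = 4.0972 mV

4.0972 mV


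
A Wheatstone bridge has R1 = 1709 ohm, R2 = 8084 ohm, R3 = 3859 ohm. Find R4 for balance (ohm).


At balance: R1*R4 = R2*R3, so R4 = R2*R3/R1.
R4 = 8084 * 3859 / 1709
R4 = 31196156 / 1709
R4 = 18254.04 ohm

18254.04 ohm


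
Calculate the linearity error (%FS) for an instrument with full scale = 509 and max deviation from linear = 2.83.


Linearity error = (max deviation / full scale) * 100%.
Linearity = (2.83 / 509) * 100
Linearity = 0.556 %FS

0.556 %FS


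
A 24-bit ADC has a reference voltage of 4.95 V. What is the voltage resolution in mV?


The resolution (LSB) of an ADC is Vref / 2^n.
LSB = 4.95 / 2^24
LSB = 4.95 / 16777216
LSB = 3e-07 V = 0.00029504 mV

0.00029504 mV


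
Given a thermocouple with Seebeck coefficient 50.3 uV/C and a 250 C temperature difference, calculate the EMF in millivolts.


The thermocouple output V = sensitivity * dT.
V = 50.3 uV/C * 250 C
V = 12575.0 uV
V = 12.575 mV

12.575 mV


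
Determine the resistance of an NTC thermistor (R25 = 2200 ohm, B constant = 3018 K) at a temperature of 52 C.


NTC thermistor equation: Rt = R25 * exp(B * (1/T - 1/T25)).
T in Kelvin: 325.15 K, T25 = 298.15 K
1/T - 1/T25 = 1/325.15 - 1/298.15 = -0.00027851
B * (1/T - 1/T25) = 3018 * -0.00027851 = -0.8406
Rt = 2200 * exp(-0.8406) = 949.2 ohm

949.2 ohm


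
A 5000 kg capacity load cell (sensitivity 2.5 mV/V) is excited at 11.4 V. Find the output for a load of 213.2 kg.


Vout = rated_output * Vex * (load / capacity).
Vout = 2.5 * 11.4 * (213.2 / 5000)
Vout = 2.5 * 11.4 * 0.04264
Vout = 1.215 mV

1.215 mV


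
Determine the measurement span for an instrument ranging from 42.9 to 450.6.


Span = upper range - lower range.
Span = 450.6 - (42.9)
Span = 407.7

407.7


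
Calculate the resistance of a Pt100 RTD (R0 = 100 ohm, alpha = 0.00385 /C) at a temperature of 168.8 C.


The RTD equation: Rt = R0 * (1 + alpha * T).
Rt = 100 * (1 + 0.00385 * 168.8)
Rt = 100 * (1 + 0.64988)
Rt = 100 * 1.64988
Rt = 164.988 ohm

164.988 ohm


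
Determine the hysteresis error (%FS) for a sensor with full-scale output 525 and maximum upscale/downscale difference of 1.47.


Hysteresis = (max difference / full scale) * 100%.
H = (1.47 / 525) * 100
H = 0.28 %FS

0.28 %FS


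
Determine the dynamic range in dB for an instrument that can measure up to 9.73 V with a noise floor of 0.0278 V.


Dynamic range = 20 * log10(Vmax / Vnoise).
DR = 20 * log10(9.73 / 0.0278)
DR = 20 * log10(350.0)
DR = 50.88 dB

50.88 dB


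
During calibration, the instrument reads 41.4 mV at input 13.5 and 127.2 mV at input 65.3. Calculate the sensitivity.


Sensitivity = (y2 - y1) / (x2 - x1).
S = (127.2 - 41.4) / (65.3 - 13.5)
S = 85.8 / 51.8
S = 1.6564 mV/unit

1.6564 mV/unit


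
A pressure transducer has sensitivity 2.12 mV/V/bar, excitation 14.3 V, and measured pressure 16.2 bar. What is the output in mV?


Output = sensitivity * Vex * P.
Vout = 2.12 * 14.3 * 16.2
Vout = 30.316 * 16.2
Vout = 491.12 mV

491.12 mV


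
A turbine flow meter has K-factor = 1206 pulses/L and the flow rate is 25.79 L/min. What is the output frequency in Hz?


Frequency = K * Q / 60 (converting L/min to L/s).
f = 1206 * 25.79 / 60
f = 31102.74 / 60
f = 518.38 Hz

518.38 Hz


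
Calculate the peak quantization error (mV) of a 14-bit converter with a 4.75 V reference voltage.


The maximum quantization error is +/- LSB/2.
LSB = Vref / 2^n = 4.75 / 16384 = 0.00028992 V
Max error = LSB / 2 = 0.00028992 / 2 = 0.00014496 V
Max error = 0.145 mV

0.145 mV


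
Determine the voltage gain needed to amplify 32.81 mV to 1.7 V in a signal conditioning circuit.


Gain = Vout / Vin (converting to same units).
G = 1.7 V / 32.81 mV
G = 1700.0 mV / 32.81 mV
G = 51.81

51.81


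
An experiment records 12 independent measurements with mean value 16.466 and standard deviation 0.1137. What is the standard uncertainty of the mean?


The standard uncertainty for Type A evaluation is u = s / sqrt(n).
u = 0.1137 / sqrt(12)
u = 0.1137 / 3.4641
u = 0.0328

0.0328


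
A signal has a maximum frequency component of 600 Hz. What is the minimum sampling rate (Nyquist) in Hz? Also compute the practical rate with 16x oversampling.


By Nyquist theorem, fs_min = 2 * fmax.
fs_min = 2 * 600 = 1200 Hz
Practical rate = 16 * fs_min = 16 * 1200 = 19200 Hz

fs_min = 1200 Hz, fs_practical = 19200 Hz


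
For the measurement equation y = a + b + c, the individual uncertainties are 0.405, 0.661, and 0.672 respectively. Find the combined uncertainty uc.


For a sum of independent quantities, uc = sqrt(u1^2 + u2^2 + u3^2).
uc = sqrt(0.405^2 + 0.661^2 + 0.672^2)
uc = sqrt(0.164025 + 0.436921 + 0.451584)
uc = 1.0259

1.0259


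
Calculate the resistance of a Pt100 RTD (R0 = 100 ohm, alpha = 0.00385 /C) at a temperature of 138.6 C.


The RTD equation: Rt = R0 * (1 + alpha * T).
Rt = 100 * (1 + 0.00385 * 138.6)
Rt = 100 * (1 + 0.53361)
Rt = 100 * 1.53361
Rt = 153.361 ohm

153.361 ohm


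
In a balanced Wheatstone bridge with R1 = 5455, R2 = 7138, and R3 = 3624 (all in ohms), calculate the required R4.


At balance: R1*R4 = R2*R3, so R4 = R2*R3/R1.
R4 = 7138 * 3624 / 5455
R4 = 25868112 / 5455
R4 = 4742.09 ohm

4742.09 ohm


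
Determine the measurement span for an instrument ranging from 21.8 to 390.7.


Span = upper range - lower range.
Span = 390.7 - (21.8)
Span = 368.9

368.9


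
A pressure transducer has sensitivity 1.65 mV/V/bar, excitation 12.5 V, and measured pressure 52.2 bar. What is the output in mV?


Output = sensitivity * Vex * P.
Vout = 1.65 * 12.5 * 52.2
Vout = 20.625 * 52.2
Vout = 1076.62 mV

1076.62 mV


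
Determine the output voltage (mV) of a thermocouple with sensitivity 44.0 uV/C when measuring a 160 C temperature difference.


The thermocouple output V = sensitivity * dT.
V = 44.0 uV/C * 160 C
V = 7040.0 uV
V = 7.04 mV

7.04 mV


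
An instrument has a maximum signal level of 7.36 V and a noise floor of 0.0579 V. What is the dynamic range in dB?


Dynamic range = 20 * log10(Vmax / Vnoise).
DR = 20 * log10(7.36 / 0.0579)
DR = 20 * log10(127.12)
DR = 42.08 dB

42.08 dB


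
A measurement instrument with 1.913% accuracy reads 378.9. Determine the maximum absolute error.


Absolute error = (accuracy% / 100) * reading.
Error = (1.913 / 100) * 378.9
Error = 0.01913 * 378.9
Error = 7.2484

7.2484


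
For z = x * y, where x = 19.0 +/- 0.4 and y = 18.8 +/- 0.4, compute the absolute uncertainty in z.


For a product z = x*y, the relative uncertainty is:
uz/z = sqrt((ux/x)^2 + (uy/y)^2)
Relative uncertainties: ux/x = 0.4/19.0 = 0.021053
uy/y = 0.4/18.8 = 0.021277
z = 19.0 * 18.8 = 357.2
uz = 357.2 * sqrt(0.021053^2 + 0.021277^2) = 10.692

10.692


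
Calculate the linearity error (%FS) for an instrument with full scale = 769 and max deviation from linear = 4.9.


Linearity error = (max deviation / full scale) * 100%.
Linearity = (4.9 / 769) * 100
Linearity = 0.637 %FS

0.637 %FS


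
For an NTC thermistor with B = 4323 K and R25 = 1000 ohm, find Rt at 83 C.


NTC thermistor equation: Rt = R25 * exp(B * (1/T - 1/T25)).
T in Kelvin: 356.15 K, T25 = 298.15 K
1/T - 1/T25 = 1/356.15 - 1/298.15 = -0.00054621
B * (1/T - 1/T25) = 4323 * -0.00054621 = -2.3613
Rt = 1000 * exp(-2.3613) = 94.3 ohm

94.3 ohm


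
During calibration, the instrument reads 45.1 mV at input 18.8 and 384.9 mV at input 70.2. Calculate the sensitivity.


Sensitivity = (y2 - y1) / (x2 - x1).
S = (384.9 - 45.1) / (70.2 - 18.8)
S = 339.8 / 51.4
S = 6.6109 mV/unit

6.6109 mV/unit


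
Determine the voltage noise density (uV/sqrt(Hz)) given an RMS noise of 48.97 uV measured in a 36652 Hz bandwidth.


Noise spectral density = Vrms / sqrt(BW).
NSD = 48.97 / sqrt(36652)
NSD = 48.97 / 191.4471
NSD = 0.2558 uV/sqrt(Hz)

0.2558 uV/sqrt(Hz)


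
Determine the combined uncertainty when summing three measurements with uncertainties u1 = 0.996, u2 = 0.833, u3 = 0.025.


For a sum of independent quantities, uc = sqrt(u1^2 + u2^2 + u3^2).
uc = sqrt(0.996^2 + 0.833^2 + 0.025^2)
uc = sqrt(0.992016 + 0.693889 + 0.000625)
uc = 1.2987

1.2987


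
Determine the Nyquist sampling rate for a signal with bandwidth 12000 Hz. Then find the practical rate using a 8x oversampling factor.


By Nyquist theorem, fs_min = 2 * fmax.
fs_min = 2 * 12000 = 24000 Hz
Practical rate = 8 * fs_min = 8 * 24000 = 192000 Hz

fs_min = 24000 Hz, fs_practical = 192000 Hz


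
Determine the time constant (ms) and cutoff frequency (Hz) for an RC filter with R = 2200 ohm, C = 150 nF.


Time constant: tau = R * C.
tau = 2200 * 1.50e-07 = 0.00033 s
tau = 0.33 ms
Cutoff frequency: fc = 1 / (2*pi*R*C).
fc = 1 / (2*pi*0.00033) = 482.29 Hz

tau = 0.33 ms, fc = 482.29 Hz


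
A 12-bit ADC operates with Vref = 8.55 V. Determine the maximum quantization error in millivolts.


The maximum quantization error is +/- LSB/2.
LSB = Vref / 2^n = 8.55 / 4096 = 0.0020874 V
Max error = LSB / 2 = 0.0020874 / 2 = 0.0010437 V
Max error = 1.0437 mV

1.0437 mV


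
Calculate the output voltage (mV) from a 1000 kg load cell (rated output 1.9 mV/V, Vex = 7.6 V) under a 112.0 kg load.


Vout = rated_output * Vex * (load / capacity).
Vout = 1.9 * 7.6 * (112.0 / 1000)
Vout = 1.9 * 7.6 * 0.112
Vout = 1.617 mV

1.617 mV


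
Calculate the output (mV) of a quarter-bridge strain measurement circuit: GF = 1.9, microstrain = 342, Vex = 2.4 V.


Quarter bridge output: Vout = (GF * epsilon * Vex) / 4.
Vout = (1.9 * 342e-6 * 2.4) / 4
Vout = 0.00155952 / 4 V
Vout = 0.00038988 V = 0.3899 mV

0.3899 mV


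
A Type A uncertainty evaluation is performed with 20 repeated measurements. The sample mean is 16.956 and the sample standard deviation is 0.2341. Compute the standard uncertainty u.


The standard uncertainty for Type A evaluation is u = s / sqrt(n).
u = 0.2341 / sqrt(20)
u = 0.2341 / 4.4721
u = 0.0523

0.0523


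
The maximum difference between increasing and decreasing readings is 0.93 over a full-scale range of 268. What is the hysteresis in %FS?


Hysteresis = (max difference / full scale) * 100%.
H = (0.93 / 268) * 100
H = 0.347 %FS

0.347 %FS


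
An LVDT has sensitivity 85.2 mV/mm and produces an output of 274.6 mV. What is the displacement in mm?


Displacement = Vout / sensitivity.
d = 274.6 / 85.2
d = 3.223 mm

3.223 mm


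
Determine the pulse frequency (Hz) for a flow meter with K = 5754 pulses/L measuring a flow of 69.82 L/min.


Frequency = K * Q / 60 (converting L/min to L/s).
f = 5754 * 69.82 / 60
f = 401744.28 / 60
f = 6695.74 Hz

6695.74 Hz


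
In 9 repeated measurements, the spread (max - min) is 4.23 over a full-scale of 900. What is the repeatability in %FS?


Repeatability = (spread / full scale) * 100%.
R = (4.23 / 900) * 100
R = 0.47 %FS

0.47 %FS


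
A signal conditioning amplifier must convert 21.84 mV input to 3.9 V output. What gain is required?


Gain = Vout / Vin (converting to same units).
G = 3.9 V / 21.84 mV
G = 3900.0 mV / 21.84 mV
G = 178.57

178.57


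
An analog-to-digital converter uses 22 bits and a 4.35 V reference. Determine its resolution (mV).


The resolution (LSB) of an ADC is Vref / 2^n.
LSB = 4.35 / 2^22
LSB = 4.35 / 4194304
LSB = 1.04e-06 V = 0.00103712 mV

0.00103712 mV


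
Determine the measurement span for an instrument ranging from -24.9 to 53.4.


Span = upper range - lower range.
Span = 53.4 - (-24.9)
Span = 78.3

78.3


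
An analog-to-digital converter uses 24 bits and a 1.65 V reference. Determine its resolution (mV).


The resolution (LSB) of an ADC is Vref / 2^n.
LSB = 1.65 / 2^24
LSB = 1.65 / 16777216
LSB = 1e-07 V = 9.835e-05 mV

9.835e-05 mV


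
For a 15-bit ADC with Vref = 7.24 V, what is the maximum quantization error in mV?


The maximum quantization error is +/- LSB/2.
LSB = Vref / 2^n = 7.24 / 32768 = 0.00022095 V
Max error = LSB / 2 = 0.00022095 / 2 = 0.00011047 V
Max error = 0.1105 mV

0.1105 mV


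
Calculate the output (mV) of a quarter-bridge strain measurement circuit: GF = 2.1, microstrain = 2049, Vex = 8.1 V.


Quarter bridge output: Vout = (GF * epsilon * Vex) / 4.
Vout = (2.1 * 2049e-6 * 8.1) / 4
Vout = 0.03485349 / 4 V
Vout = 0.00871337 V = 8.7134 mV

8.7134 mV


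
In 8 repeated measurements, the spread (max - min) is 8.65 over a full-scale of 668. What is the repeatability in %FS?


Repeatability = (spread / full scale) * 100%.
R = (8.65 / 668) * 100
R = 1.295 %FS

1.295 %FS


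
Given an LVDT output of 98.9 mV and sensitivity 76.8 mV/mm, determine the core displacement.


Displacement = Vout / sensitivity.
d = 98.9 / 76.8
d = 1.288 mm

1.288 mm


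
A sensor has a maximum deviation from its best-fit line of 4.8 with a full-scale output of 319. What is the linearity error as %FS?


Linearity error = (max deviation / full scale) * 100%.
Linearity = (4.8 / 319) * 100
Linearity = 1.505 %FS

1.505 %FS


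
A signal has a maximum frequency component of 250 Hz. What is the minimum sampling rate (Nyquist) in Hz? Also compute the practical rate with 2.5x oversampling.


By Nyquist theorem, fs_min = 2 * fmax.
fs_min = 2 * 250 = 500 Hz
Practical rate = 2.5 * fs_min = 2.5 * 500 = 1250 Hz

fs_min = 500 Hz, fs_practical = 1250 Hz


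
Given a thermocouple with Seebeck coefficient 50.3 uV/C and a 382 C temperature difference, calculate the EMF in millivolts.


The thermocouple output V = sensitivity * dT.
V = 50.3 uV/C * 382 C
V = 19214.6 uV
V = 19.215 mV

19.215 mV


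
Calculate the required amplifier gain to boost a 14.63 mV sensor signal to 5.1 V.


Gain = Vout / Vin (converting to same units).
G = 5.1 V / 14.63 mV
G = 5100.0 mV / 14.63 mV
G = 348.6

348.6


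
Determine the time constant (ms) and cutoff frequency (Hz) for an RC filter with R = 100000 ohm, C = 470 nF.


Time constant: tau = R * C.
tau = 100000 * 4.70e-07 = 0.047 s
tau = 47.0 ms
Cutoff frequency: fc = 1 / (2*pi*R*C).
fc = 1 / (2*pi*0.047) = 3.39 Hz

tau = 47.0 ms, fc = 3.39 Hz


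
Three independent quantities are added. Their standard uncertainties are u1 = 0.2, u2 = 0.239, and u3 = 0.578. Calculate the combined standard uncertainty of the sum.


For a sum of independent quantities, uc = sqrt(u1^2 + u2^2 + u3^2).
uc = sqrt(0.2^2 + 0.239^2 + 0.578^2)
uc = sqrt(0.04 + 0.057121 + 0.334084)
uc = 0.6567

0.6567


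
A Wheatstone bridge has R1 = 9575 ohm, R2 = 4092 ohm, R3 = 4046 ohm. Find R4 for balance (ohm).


At balance: R1*R4 = R2*R3, so R4 = R2*R3/R1.
R4 = 4092 * 4046 / 9575
R4 = 16556232 / 9575
R4 = 1729.11 ohm

1729.11 ohm


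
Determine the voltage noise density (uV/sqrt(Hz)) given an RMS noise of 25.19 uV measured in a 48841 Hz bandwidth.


Noise spectral density = Vrms / sqrt(BW).
NSD = 25.19 / sqrt(48841)
NSD = 25.19 / 221.0
NSD = 0.114 uV/sqrt(Hz)

0.114 uV/sqrt(Hz)


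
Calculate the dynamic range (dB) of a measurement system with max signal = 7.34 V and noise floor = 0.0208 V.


Dynamic range = 20 * log10(Vmax / Vnoise).
DR = 20 * log10(7.34 / 0.0208)
DR = 20 * log10(352.88)
DR = 50.95 dB

50.95 dB


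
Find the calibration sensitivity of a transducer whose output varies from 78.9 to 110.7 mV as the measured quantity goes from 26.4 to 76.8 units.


Sensitivity = (y2 - y1) / (x2 - x1).
S = (110.7 - 78.9) / (76.8 - 26.4)
S = 31.8 / 50.4
S = 0.631 mV/unit

0.631 mV/unit


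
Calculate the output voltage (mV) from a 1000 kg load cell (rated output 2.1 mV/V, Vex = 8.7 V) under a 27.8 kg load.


Vout = rated_output * Vex * (load / capacity).
Vout = 2.1 * 8.7 * (27.8 / 1000)
Vout = 2.1 * 8.7 * 0.0278
Vout = 0.508 mV

0.508 mV


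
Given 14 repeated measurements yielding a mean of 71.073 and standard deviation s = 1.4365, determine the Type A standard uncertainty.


The standard uncertainty for Type A evaluation is u = s / sqrt(n).
u = 1.4365 / sqrt(14)
u = 1.4365 / 3.7417
u = 0.3839

0.3839


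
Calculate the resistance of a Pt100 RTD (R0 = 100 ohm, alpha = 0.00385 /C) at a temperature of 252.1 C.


The RTD equation: Rt = R0 * (1 + alpha * T).
Rt = 100 * (1 + 0.00385 * 252.1)
Rt = 100 * (1 + 0.970585)
Rt = 100 * 1.970585
Rt = 197.059 ohm

197.059 ohm


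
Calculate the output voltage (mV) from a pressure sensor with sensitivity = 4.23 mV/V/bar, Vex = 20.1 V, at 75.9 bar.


Output = sensitivity * Vex * P.
Vout = 4.23 * 20.1 * 75.9
Vout = 85.023 * 75.9
Vout = 6453.25 mV

6453.25 mV


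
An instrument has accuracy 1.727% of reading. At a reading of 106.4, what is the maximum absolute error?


Absolute error = (accuracy% / 100) * reading.
Error = (1.727 / 100) * 106.4
Error = 0.01727 * 106.4
Error = 1.8375

1.8375


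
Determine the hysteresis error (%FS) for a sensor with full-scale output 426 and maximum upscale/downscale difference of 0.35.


Hysteresis = (max difference / full scale) * 100%.
H = (0.35 / 426) * 100
H = 0.082 %FS

0.082 %FS


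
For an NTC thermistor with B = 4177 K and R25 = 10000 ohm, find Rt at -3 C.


NTC thermistor equation: Rt = R25 * exp(B * (1/T - 1/T25)).
T in Kelvin: 270.15 K, T25 = 298.15 K
1/T - 1/T25 = 1/270.15 - 1/298.15 = 0.00034763
B * (1/T - 1/T25) = 4177 * 0.00034763 = 1.4521
Rt = 10000 * exp(1.4521) = 42718.8 ohm

42718.8 ohm


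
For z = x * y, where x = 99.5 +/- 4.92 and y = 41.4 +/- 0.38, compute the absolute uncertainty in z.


For a product z = x*y, the relative uncertainty is:
uz/z = sqrt((ux/x)^2 + (uy/y)^2)
Relative uncertainties: ux/x = 4.92/99.5 = 0.049447
uy/y = 0.38/41.4 = 0.009179
z = 99.5 * 41.4 = 4119.3
uz = 4119.3 * sqrt(0.049447^2 + 0.009179^2) = 207.168

207.168


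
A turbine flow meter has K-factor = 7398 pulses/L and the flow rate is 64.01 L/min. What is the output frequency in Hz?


Frequency = K * Q / 60 (converting L/min to L/s).
f = 7398 * 64.01 / 60
f = 473545.98 / 60
f = 7892.43 Hz

7892.43 Hz


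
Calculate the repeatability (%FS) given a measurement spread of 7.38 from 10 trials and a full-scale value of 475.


Repeatability = (spread / full scale) * 100%.
R = (7.38 / 475) * 100
R = 1.554 %FS

1.554 %FS


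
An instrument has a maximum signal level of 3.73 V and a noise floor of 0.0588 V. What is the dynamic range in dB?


Dynamic range = 20 * log10(Vmax / Vnoise).
DR = 20 * log10(3.73 / 0.0588)
DR = 20 * log10(63.44)
DR = 36.05 dB

36.05 dB


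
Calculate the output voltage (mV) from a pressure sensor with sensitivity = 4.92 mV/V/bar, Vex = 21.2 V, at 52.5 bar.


Output = sensitivity * Vex * P.
Vout = 4.92 * 21.2 * 52.5
Vout = 104.304 * 52.5
Vout = 5475.96 mV

5475.96 mV


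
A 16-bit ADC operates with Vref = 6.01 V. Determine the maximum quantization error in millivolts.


The maximum quantization error is +/- LSB/2.
LSB = Vref / 2^n = 6.01 / 65536 = 9.171e-05 V
Max error = LSB / 2 = 9.171e-05 / 2 = 4.585e-05 V
Max error = 0.0459 mV

0.0459 mV


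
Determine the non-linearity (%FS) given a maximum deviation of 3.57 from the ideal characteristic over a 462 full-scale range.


Linearity error = (max deviation / full scale) * 100%.
Linearity = (3.57 / 462) * 100
Linearity = 0.773 %FS

0.773 %FS


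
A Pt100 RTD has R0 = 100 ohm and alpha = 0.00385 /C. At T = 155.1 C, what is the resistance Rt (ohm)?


The RTD equation: Rt = R0 * (1 + alpha * T).
Rt = 100 * (1 + 0.00385 * 155.1)
Rt = 100 * (1 + 0.597135)
Rt = 100 * 1.597135
Rt = 159.714 ohm

159.714 ohm


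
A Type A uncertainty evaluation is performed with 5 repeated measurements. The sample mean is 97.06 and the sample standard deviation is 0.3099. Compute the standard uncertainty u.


The standard uncertainty for Type A evaluation is u = s / sqrt(n).
u = 0.3099 / sqrt(5)
u = 0.3099 / 2.2361
u = 0.1386

0.1386


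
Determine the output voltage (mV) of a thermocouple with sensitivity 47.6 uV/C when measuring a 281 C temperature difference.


The thermocouple output V = sensitivity * dT.
V = 47.6 uV/C * 281 C
V = 13375.6 uV
V = 13.376 mV

13.376 mV


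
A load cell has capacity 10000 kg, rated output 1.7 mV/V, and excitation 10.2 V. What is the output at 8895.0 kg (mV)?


Vout = rated_output * Vex * (load / capacity).
Vout = 1.7 * 10.2 * (8895.0 / 10000)
Vout = 1.7 * 10.2 * 0.8895
Vout = 15.424 mV

15.424 mV


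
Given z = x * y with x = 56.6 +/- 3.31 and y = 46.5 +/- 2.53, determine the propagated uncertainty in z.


For a product z = x*y, the relative uncertainty is:
uz/z = sqrt((ux/x)^2 + (uy/y)^2)
Relative uncertainties: ux/x = 3.31/56.6 = 0.058481
uy/y = 2.53/46.5 = 0.054409
z = 56.6 * 46.5 = 2631.9
uz = 2631.9 * sqrt(0.058481^2 + 0.054409^2) = 210.227

210.227


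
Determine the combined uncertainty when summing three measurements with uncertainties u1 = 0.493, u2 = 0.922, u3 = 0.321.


For a sum of independent quantities, uc = sqrt(u1^2 + u2^2 + u3^2).
uc = sqrt(0.493^2 + 0.922^2 + 0.321^2)
uc = sqrt(0.243049 + 0.850084 + 0.103041)
uc = 1.0937

1.0937


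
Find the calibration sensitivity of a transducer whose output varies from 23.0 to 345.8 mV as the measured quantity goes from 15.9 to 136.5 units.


Sensitivity = (y2 - y1) / (x2 - x1).
S = (345.8 - 23.0) / (136.5 - 15.9)
S = 322.8 / 120.6
S = 2.6766 mV/unit

2.6766 mV/unit


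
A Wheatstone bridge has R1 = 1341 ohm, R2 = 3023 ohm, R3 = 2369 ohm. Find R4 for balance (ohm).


At balance: R1*R4 = R2*R3, so R4 = R2*R3/R1.
R4 = 3023 * 2369 / 1341
R4 = 7161487 / 1341
R4 = 5340.41 ohm

5340.41 ohm


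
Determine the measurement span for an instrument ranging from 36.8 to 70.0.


Span = upper range - lower range.
Span = 70.0 - (36.8)
Span = 33.2

33.2


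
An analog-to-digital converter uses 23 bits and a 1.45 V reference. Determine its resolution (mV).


The resolution (LSB) of an ADC is Vref / 2^n.
LSB = 1.45 / 2^23
LSB = 1.45 / 8388608
LSB = 1.7e-07 V = 0.00017285 mV

0.00017285 mV


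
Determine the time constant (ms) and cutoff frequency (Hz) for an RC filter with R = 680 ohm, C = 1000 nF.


Time constant: tau = R * C.
tau = 680 * 1.00e-06 = 0.00068 s
tau = 0.68 ms
Cutoff frequency: fc = 1 / (2*pi*R*C).
fc = 1 / (2*pi*0.00068) = 234.05 Hz

tau = 0.68 ms, fc = 234.05 Hz


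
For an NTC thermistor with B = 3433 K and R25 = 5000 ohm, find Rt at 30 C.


NTC thermistor equation: Rt = R25 * exp(B * (1/T - 1/T25)).
T in Kelvin: 303.15 K, T25 = 298.15 K
1/T - 1/T25 = 1/303.15 - 1/298.15 = -5.532e-05
B * (1/T - 1/T25) = 3433 * -5.532e-05 = -0.1899
Rt = 5000 * exp(-0.1899) = 4135.2 ohm

4135.2 ohm


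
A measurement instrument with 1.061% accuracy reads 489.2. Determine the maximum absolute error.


Absolute error = (accuracy% / 100) * reading.
Error = (1.061 / 100) * 489.2
Error = 0.01061 * 489.2
Error = 5.1904

5.1904


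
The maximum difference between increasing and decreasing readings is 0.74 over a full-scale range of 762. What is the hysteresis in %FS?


Hysteresis = (max difference / full scale) * 100%.
H = (0.74 / 762) * 100
H = 0.097 %FS

0.097 %FS


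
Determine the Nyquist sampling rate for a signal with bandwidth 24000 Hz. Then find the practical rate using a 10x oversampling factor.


By Nyquist theorem, fs_min = 2 * fmax.
fs_min = 2 * 24000 = 48000 Hz
Practical rate = 10 * fs_min = 10 * 48000 = 480000 Hz

fs_min = 48000 Hz, fs_practical = 480000 Hz


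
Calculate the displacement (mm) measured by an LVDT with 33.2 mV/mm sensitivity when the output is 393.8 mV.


Displacement = Vout / sensitivity.
d = 393.8 / 33.2
d = 11.861 mm

11.861 mm


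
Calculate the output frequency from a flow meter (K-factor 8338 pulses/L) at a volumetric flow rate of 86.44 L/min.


Frequency = K * Q / 60 (converting L/min to L/s).
f = 8338 * 86.44 / 60
f = 720736.72 / 60
f = 12012.28 Hz

12012.28 Hz


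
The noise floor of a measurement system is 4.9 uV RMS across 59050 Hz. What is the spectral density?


Noise spectral density = Vrms / sqrt(BW).
NSD = 4.9 / sqrt(59050)
NSD = 4.9 / 243.0021
NSD = 0.0202 uV/sqrt(Hz)

0.0202 uV/sqrt(Hz)


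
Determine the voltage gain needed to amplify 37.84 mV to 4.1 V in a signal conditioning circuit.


Gain = Vout / Vin (converting to same units).
G = 4.1 V / 37.84 mV
G = 4100.0 mV / 37.84 mV
G = 108.35

108.35


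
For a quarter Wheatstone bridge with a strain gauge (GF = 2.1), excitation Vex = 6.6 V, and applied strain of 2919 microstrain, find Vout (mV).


Quarter bridge output: Vout = (GF * epsilon * Vex) / 4.
Vout = (2.1 * 2919e-6 * 6.6) / 4
Vout = 0.04045734 / 4 V
Vout = 0.01011434 V = 10.1143 mV

10.1143 mV


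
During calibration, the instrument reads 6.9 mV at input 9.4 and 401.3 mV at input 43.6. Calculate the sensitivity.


Sensitivity = (y2 - y1) / (x2 - x1).
S = (401.3 - 6.9) / (43.6 - 9.4)
S = 394.4 / 34.2
S = 11.5322 mV/unit

11.5322 mV/unit


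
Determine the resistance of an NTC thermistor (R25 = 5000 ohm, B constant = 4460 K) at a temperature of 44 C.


NTC thermistor equation: Rt = R25 * exp(B * (1/T - 1/T25)).
T in Kelvin: 317.15 K, T25 = 298.15 K
1/T - 1/T25 = 1/317.15 - 1/298.15 = -0.00020093
B * (1/T - 1/T25) = 4460 * -0.00020093 = -0.8962
Rt = 5000 * exp(-0.8962) = 2040.7 ohm

2040.7 ohm


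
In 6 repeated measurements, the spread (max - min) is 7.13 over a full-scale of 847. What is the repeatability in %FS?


Repeatability = (spread / full scale) * 100%.
R = (7.13 / 847) * 100
R = 0.842 %FS

0.842 %FS


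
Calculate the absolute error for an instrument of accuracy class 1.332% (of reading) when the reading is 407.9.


Absolute error = (accuracy% / 100) * reading.
Error = (1.332 / 100) * 407.9
Error = 0.01332 * 407.9
Error = 5.4332

5.4332


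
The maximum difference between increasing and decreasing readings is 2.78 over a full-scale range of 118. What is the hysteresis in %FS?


Hysteresis = (max difference / full scale) * 100%.
H = (2.78 / 118) * 100
H = 2.356 %FS

2.356 %FS


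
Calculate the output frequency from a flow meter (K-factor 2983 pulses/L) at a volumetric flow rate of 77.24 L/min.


Frequency = K * Q / 60 (converting L/min to L/s).
f = 2983 * 77.24 / 60
f = 230406.92 / 60
f = 3840.12 Hz

3840.12 Hz


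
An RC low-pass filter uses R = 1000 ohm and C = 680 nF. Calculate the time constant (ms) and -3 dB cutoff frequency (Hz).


Time constant: tau = R * C.
tau = 1000 * 6.80e-07 = 0.00068 s
tau = 0.68 ms
Cutoff frequency: fc = 1 / (2*pi*R*C).
fc = 1 / (2*pi*0.00068) = 234.05 Hz

tau = 0.68 ms, fc = 234.05 Hz


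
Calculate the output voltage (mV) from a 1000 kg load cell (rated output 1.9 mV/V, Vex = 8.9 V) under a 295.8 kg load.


Vout = rated_output * Vex * (load / capacity).
Vout = 1.9 * 8.9 * (295.8 / 1000)
Vout = 1.9 * 8.9 * 0.2958
Vout = 5.002 mV

5.002 mV


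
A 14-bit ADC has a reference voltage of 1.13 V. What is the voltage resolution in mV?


The resolution (LSB) of an ADC is Vref / 2^n.
LSB = 1.13 / 2^14
LSB = 1.13 / 16384
LSB = 6.897e-05 V = 0.06896973 mV

0.06896973 mV


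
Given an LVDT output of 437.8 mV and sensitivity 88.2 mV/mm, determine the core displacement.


Displacement = Vout / sensitivity.
d = 437.8 / 88.2
d = 4.964 mm

4.964 mm


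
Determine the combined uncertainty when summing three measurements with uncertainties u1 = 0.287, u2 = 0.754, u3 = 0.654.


For a sum of independent quantities, uc = sqrt(u1^2 + u2^2 + u3^2).
uc = sqrt(0.287^2 + 0.754^2 + 0.654^2)
uc = sqrt(0.082369 + 0.568516 + 0.427716)
uc = 1.0386

1.0386


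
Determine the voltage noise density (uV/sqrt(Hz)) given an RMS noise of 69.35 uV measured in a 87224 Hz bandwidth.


Noise spectral density = Vrms / sqrt(BW).
NSD = 69.35 / sqrt(87224)
NSD = 69.35 / 295.3371
NSD = 0.2348 uV/sqrt(Hz)

0.2348 uV/sqrt(Hz)


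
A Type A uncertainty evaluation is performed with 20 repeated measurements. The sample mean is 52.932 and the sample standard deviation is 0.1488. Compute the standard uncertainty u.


The standard uncertainty for Type A evaluation is u = s / sqrt(n).
u = 0.1488 / sqrt(20)
u = 0.1488 / 4.4721
u = 0.0333

0.0333


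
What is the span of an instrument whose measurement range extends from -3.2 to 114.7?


Span = upper range - lower range.
Span = 114.7 - (-3.2)
Span = 117.9

117.9


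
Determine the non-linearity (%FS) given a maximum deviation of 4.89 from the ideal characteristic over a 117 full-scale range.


Linearity error = (max deviation / full scale) * 100%.
Linearity = (4.89 / 117) * 100
Linearity = 4.179 %FS

4.179 %FS


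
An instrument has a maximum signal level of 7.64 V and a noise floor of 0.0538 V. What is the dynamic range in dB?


Dynamic range = 20 * log10(Vmax / Vnoise).
DR = 20 * log10(7.64 / 0.0538)
DR = 20 * log10(142.01)
DR = 43.05 dB

43.05 dB


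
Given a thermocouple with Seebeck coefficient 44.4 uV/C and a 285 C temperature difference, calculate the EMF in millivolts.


The thermocouple output V = sensitivity * dT.
V = 44.4 uV/C * 285 C
V = 12654.0 uV
V = 12.654 mV

12.654 mV


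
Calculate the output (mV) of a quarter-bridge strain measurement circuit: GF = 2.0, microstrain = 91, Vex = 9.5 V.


Quarter bridge output: Vout = (GF * epsilon * Vex) / 4.
Vout = (2.0 * 91e-6 * 9.5) / 4
Vout = 0.001729 / 4 V
Vout = 0.00043225 V = 0.4322 mV

0.4322 mV


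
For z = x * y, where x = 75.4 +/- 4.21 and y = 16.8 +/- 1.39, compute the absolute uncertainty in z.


For a product z = x*y, the relative uncertainty is:
uz/z = sqrt((ux/x)^2 + (uy/y)^2)
Relative uncertainties: ux/x = 4.21/75.4 = 0.055836
uy/y = 1.39/16.8 = 0.082738
z = 75.4 * 16.8 = 1266.7
uz = 1266.7 * sqrt(0.055836^2 + 0.082738^2) = 126.439

126.439


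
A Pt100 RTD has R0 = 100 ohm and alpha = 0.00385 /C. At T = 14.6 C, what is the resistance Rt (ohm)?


The RTD equation: Rt = R0 * (1 + alpha * T).
Rt = 100 * (1 + 0.00385 * 14.6)
Rt = 100 * (1 + 0.05621)
Rt = 100 * 1.05621
Rt = 105.621 ohm

105.621 ohm


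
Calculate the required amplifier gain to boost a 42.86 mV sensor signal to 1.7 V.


Gain = Vout / Vin (converting to same units).
G = 1.7 V / 42.86 mV
G = 1700.0 mV / 42.86 mV
G = 39.66

39.66


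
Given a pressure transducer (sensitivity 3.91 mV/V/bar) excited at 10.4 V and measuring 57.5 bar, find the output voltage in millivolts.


Output = sensitivity * Vex * P.
Vout = 3.91 * 10.4 * 57.5
Vout = 40.664 * 57.5
Vout = 2338.18 mV

2338.18 mV


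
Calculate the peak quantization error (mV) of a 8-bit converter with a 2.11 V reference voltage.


The maximum quantization error is +/- LSB/2.
LSB = Vref / 2^n = 2.11 / 256 = 0.00824219 V
Max error = LSB / 2 = 0.00824219 / 2 = 0.00412109 V
Max error = 4.1211 mV

4.1211 mV


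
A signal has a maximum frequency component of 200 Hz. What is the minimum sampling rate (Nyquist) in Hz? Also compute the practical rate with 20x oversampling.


By Nyquist theorem, fs_min = 2 * fmax.
fs_min = 2 * 200 = 400 Hz
Practical rate = 20 * fs_min = 20 * 400 = 8000 Hz

fs_min = 400 Hz, fs_practical = 8000 Hz


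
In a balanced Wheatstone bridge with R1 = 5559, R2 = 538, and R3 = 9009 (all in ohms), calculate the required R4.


At balance: R1*R4 = R2*R3, so R4 = R2*R3/R1.
R4 = 538 * 9009 / 5559
R4 = 4846842 / 5559
R4 = 871.89 ohm

871.89 ohm


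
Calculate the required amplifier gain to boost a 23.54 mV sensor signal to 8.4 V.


Gain = Vout / Vin (converting to same units).
G = 8.4 V / 23.54 mV
G = 8400.0 mV / 23.54 mV
G = 356.84

356.84


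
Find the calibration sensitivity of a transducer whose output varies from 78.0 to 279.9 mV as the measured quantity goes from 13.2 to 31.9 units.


Sensitivity = (y2 - y1) / (x2 - x1).
S = (279.9 - 78.0) / (31.9 - 13.2)
S = 201.9 / 18.7
S = 10.7968 mV/unit

10.7968 mV/unit
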